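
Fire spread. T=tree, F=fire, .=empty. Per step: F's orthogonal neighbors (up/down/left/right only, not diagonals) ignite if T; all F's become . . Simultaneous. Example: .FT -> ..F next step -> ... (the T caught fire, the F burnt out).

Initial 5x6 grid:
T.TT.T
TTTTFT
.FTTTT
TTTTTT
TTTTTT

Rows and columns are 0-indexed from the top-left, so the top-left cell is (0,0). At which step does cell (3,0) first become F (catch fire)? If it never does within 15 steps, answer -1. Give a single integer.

Step 1: cell (3,0)='T' (+6 fires, +2 burnt)
Step 2: cell (3,0)='F' (+10 fires, +6 burnt)
  -> target ignites at step 2
Step 3: cell (3,0)='.' (+7 fires, +10 burnt)
Step 4: cell (3,0)='.' (+2 fires, +7 burnt)
Step 5: cell (3,0)='.' (+0 fires, +2 burnt)
  fire out at step 5

2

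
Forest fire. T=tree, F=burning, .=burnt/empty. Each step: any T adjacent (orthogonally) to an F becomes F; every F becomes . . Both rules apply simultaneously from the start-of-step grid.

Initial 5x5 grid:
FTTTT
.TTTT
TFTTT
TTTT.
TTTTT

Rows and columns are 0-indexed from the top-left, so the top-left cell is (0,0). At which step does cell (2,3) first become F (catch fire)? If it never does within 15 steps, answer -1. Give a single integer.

Step 1: cell (2,3)='T' (+5 fires, +2 burnt)
Step 2: cell (2,3)='F' (+6 fires, +5 burnt)
  -> target ignites at step 2
Step 3: cell (2,3)='.' (+6 fires, +6 burnt)
Step 4: cell (2,3)='.' (+3 fires, +6 burnt)
Step 5: cell (2,3)='.' (+1 fires, +3 burnt)
Step 6: cell (2,3)='.' (+0 fires, +1 burnt)
  fire out at step 6

2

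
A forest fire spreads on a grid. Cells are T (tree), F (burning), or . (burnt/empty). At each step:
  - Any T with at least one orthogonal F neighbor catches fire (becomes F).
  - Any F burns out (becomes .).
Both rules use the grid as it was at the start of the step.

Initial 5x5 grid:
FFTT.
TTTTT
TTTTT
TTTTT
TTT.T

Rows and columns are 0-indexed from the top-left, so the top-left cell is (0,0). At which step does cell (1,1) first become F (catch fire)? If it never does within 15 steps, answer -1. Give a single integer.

Step 1: cell (1,1)='F' (+3 fires, +2 burnt)
  -> target ignites at step 1
Step 2: cell (1,1)='.' (+4 fires, +3 burnt)
Step 3: cell (1,1)='.' (+4 fires, +4 burnt)
Step 4: cell (1,1)='.' (+5 fires, +4 burnt)
Step 5: cell (1,1)='.' (+3 fires, +5 burnt)
Step 6: cell (1,1)='.' (+1 fires, +3 burnt)
Step 7: cell (1,1)='.' (+1 fires, +1 burnt)
Step 8: cell (1,1)='.' (+0 fires, +1 burnt)
  fire out at step 8

1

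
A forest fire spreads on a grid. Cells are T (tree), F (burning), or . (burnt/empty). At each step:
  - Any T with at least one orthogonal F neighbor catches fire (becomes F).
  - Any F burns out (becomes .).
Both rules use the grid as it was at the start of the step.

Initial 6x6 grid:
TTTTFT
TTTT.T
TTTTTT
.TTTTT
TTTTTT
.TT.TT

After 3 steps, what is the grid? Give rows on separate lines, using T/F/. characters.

Step 1: 2 trees catch fire, 1 burn out
  TTTF.F
  TTTT.T
  TTTTTT
  .TTTTT
  TTTTTT
  .TT.TT
Step 2: 3 trees catch fire, 2 burn out
  TTF...
  TTTF.F
  TTTTTT
  .TTTTT
  TTTTTT
  .TT.TT
Step 3: 4 trees catch fire, 3 burn out
  TF....
  TTF...
  TTTFTF
  .TTTTT
  TTTTTT
  .TT.TT

TF....
TTF...
TTTFTF
.TTTTT
TTTTTT
.TT.TT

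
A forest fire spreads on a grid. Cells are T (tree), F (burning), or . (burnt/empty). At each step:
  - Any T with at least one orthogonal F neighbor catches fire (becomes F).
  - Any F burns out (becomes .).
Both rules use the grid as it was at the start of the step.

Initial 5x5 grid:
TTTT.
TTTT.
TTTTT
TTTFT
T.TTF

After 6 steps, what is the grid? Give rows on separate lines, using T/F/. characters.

Step 1: 4 trees catch fire, 2 burn out
  TTTT.
  TTTT.
  TTTFT
  TTF.F
  T.TF.
Step 2: 5 trees catch fire, 4 burn out
  TTTT.
  TTTF.
  TTF.F
  TF...
  T.F..
Step 3: 4 trees catch fire, 5 burn out
  TTTF.
  TTF..
  TF...
  F....
  T....
Step 4: 4 trees catch fire, 4 burn out
  TTF..
  TF...
  F....
  .....
  F....
Step 5: 2 trees catch fire, 4 burn out
  TF...
  F....
  .....
  .....
  .....
Step 6: 1 trees catch fire, 2 burn out
  F....
  .....
  .....
  .....
  .....

F....
.....
.....
.....
.....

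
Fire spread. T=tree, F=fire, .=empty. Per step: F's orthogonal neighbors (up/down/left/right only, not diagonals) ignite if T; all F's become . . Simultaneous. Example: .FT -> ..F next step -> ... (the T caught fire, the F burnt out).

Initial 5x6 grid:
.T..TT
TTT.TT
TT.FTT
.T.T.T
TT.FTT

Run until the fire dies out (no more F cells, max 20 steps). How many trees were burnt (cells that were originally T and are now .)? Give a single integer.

Answer: 10

Derivation:
Step 1: +3 fires, +2 burnt (F count now 3)
Step 2: +3 fires, +3 burnt (F count now 3)
Step 3: +3 fires, +3 burnt (F count now 3)
Step 4: +1 fires, +3 burnt (F count now 1)
Step 5: +0 fires, +1 burnt (F count now 0)
Fire out after step 5
Initially T: 19, now '.': 21
Total burnt (originally-T cells now '.'): 10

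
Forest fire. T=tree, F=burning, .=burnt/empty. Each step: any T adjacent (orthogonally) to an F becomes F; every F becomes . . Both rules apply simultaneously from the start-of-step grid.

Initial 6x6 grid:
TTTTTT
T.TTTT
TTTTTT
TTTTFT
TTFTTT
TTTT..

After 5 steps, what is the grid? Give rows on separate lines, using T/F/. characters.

Step 1: 8 trees catch fire, 2 burn out
  TTTTTT
  T.TTTT
  TTTTFT
  TTFF.F
  TF.FFT
  TTFT..
Step 2: 9 trees catch fire, 8 burn out
  TTTTTT
  T.TTFT
  TTFF.F
  TF....
  F....F
  TF.F..
Step 3: 7 trees catch fire, 9 burn out
  TTTTFT
  T.FF.F
  TF....
  F.....
  ......
  F.....
Step 4: 4 trees catch fire, 7 burn out
  TTFF.F
  T.....
  F.....
  ......
  ......
  ......
Step 5: 2 trees catch fire, 4 burn out
  TF....
  F.....
  ......
  ......
  ......
  ......

TF....
F.....
......
......
......
......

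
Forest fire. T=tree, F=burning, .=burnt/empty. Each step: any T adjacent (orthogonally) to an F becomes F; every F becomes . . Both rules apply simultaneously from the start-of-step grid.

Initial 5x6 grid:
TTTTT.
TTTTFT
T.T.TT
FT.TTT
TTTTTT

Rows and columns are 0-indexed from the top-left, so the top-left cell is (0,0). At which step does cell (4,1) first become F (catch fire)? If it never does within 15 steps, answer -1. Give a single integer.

Step 1: cell (4,1)='T' (+7 fires, +2 burnt)
Step 2: cell (4,1)='F' (+6 fires, +7 burnt)
  -> target ignites at step 2
Step 3: cell (4,1)='.' (+8 fires, +6 burnt)
Step 4: cell (4,1)='.' (+3 fires, +8 burnt)
Step 5: cell (4,1)='.' (+0 fires, +3 burnt)
  fire out at step 5

2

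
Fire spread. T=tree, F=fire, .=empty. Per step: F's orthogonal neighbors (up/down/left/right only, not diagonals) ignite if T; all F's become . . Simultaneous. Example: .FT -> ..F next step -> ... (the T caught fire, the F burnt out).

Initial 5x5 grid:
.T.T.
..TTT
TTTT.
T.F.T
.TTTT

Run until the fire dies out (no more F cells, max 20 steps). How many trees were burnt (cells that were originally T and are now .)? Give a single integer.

Answer: 14

Derivation:
Step 1: +2 fires, +1 burnt (F count now 2)
Step 2: +5 fires, +2 burnt (F count now 5)
Step 3: +3 fires, +5 burnt (F count now 3)
Step 4: +4 fires, +3 burnt (F count now 4)
Step 5: +0 fires, +4 burnt (F count now 0)
Fire out after step 5
Initially T: 15, now '.': 24
Total burnt (originally-T cells now '.'): 14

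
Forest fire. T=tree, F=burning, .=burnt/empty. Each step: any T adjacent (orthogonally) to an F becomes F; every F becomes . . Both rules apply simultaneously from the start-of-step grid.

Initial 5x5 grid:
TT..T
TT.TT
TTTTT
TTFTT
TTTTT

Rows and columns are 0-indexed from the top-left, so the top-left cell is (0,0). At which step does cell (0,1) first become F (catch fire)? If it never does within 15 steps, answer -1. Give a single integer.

Step 1: cell (0,1)='T' (+4 fires, +1 burnt)
Step 2: cell (0,1)='T' (+6 fires, +4 burnt)
Step 3: cell (0,1)='T' (+6 fires, +6 burnt)
Step 4: cell (0,1)='F' (+3 fires, +6 burnt)
  -> target ignites at step 4
Step 5: cell (0,1)='.' (+2 fires, +3 burnt)
Step 6: cell (0,1)='.' (+0 fires, +2 burnt)
  fire out at step 6

4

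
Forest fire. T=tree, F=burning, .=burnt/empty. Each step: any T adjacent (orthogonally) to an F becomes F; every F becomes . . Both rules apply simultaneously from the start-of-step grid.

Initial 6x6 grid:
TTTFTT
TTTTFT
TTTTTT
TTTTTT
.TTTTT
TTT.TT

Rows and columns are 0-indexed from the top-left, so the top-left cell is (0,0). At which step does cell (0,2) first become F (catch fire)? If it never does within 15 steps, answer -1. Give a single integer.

Step 1: cell (0,2)='F' (+5 fires, +2 burnt)
  -> target ignites at step 1
Step 2: cell (0,2)='.' (+6 fires, +5 burnt)
Step 3: cell (0,2)='.' (+6 fires, +6 burnt)
Step 4: cell (0,2)='.' (+6 fires, +6 burnt)
Step 5: cell (0,2)='.' (+4 fires, +6 burnt)
Step 6: cell (0,2)='.' (+3 fires, +4 burnt)
Step 7: cell (0,2)='.' (+1 fires, +3 burnt)
Step 8: cell (0,2)='.' (+1 fires, +1 burnt)
Step 9: cell (0,2)='.' (+0 fires, +1 burnt)
  fire out at step 9

1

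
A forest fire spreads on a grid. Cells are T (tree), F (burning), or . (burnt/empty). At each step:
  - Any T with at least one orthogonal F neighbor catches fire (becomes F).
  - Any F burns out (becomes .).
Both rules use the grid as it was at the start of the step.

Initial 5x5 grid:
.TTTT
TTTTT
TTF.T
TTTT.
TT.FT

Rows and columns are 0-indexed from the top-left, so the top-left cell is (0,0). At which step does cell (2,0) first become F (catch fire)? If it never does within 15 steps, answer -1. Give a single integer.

Step 1: cell (2,0)='T' (+5 fires, +2 burnt)
Step 2: cell (2,0)='F' (+5 fires, +5 burnt)
  -> target ignites at step 2
Step 3: cell (2,0)='.' (+6 fires, +5 burnt)
Step 4: cell (2,0)='.' (+3 fires, +6 burnt)
Step 5: cell (2,0)='.' (+0 fires, +3 burnt)
  fire out at step 5

2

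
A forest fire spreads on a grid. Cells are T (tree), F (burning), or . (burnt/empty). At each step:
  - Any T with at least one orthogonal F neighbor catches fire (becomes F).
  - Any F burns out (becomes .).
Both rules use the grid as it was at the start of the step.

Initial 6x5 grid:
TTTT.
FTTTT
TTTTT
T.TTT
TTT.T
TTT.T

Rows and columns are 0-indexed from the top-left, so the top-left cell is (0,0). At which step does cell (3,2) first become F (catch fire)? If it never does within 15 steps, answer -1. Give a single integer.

Step 1: cell (3,2)='T' (+3 fires, +1 burnt)
Step 2: cell (3,2)='T' (+4 fires, +3 burnt)
Step 3: cell (3,2)='T' (+4 fires, +4 burnt)
Step 4: cell (3,2)='F' (+6 fires, +4 burnt)
  -> target ignites at step 4
Step 5: cell (3,2)='.' (+4 fires, +6 burnt)
Step 6: cell (3,2)='.' (+2 fires, +4 burnt)
Step 7: cell (3,2)='.' (+1 fires, +2 burnt)
Step 8: cell (3,2)='.' (+1 fires, +1 burnt)
Step 9: cell (3,2)='.' (+0 fires, +1 burnt)
  fire out at step 9

4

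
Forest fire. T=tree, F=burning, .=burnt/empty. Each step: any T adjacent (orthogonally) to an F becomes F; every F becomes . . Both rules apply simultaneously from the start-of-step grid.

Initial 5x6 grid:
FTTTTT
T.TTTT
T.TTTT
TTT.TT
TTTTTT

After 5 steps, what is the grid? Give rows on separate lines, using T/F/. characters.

Step 1: 2 trees catch fire, 1 burn out
  .FTTTT
  F.TTTT
  T.TTTT
  TTT.TT
  TTTTTT
Step 2: 2 trees catch fire, 2 burn out
  ..FTTT
  ..TTTT
  F.TTTT
  TTT.TT
  TTTTTT
Step 3: 3 trees catch fire, 2 burn out
  ...FTT
  ..FTTT
  ..TTTT
  FTT.TT
  TTTTTT
Step 4: 5 trees catch fire, 3 burn out
  ....FT
  ...FTT
  ..FTTT
  .FT.TT
  FTTTTT
Step 5: 5 trees catch fire, 5 burn out
  .....F
  ....FT
  ...FTT
  ..F.TT
  .FTTTT

.....F
....FT
...FTT
..F.TT
.FTTTT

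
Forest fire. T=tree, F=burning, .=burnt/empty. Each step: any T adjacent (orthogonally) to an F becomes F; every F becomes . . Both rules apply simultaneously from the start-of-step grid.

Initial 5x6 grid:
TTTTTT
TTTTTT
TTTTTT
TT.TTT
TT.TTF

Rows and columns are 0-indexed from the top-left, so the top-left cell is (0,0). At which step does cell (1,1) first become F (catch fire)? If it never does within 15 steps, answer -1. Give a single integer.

Step 1: cell (1,1)='T' (+2 fires, +1 burnt)
Step 2: cell (1,1)='T' (+3 fires, +2 burnt)
Step 3: cell (1,1)='T' (+3 fires, +3 burnt)
Step 4: cell (1,1)='T' (+3 fires, +3 burnt)
Step 5: cell (1,1)='T' (+3 fires, +3 burnt)
Step 6: cell (1,1)='T' (+3 fires, +3 burnt)
Step 7: cell (1,1)='F' (+4 fires, +3 burnt)
  -> target ignites at step 7
Step 8: cell (1,1)='.' (+4 fires, +4 burnt)
Step 9: cell (1,1)='.' (+2 fires, +4 burnt)
Step 10: cell (1,1)='.' (+0 fires, +2 burnt)
  fire out at step 10

7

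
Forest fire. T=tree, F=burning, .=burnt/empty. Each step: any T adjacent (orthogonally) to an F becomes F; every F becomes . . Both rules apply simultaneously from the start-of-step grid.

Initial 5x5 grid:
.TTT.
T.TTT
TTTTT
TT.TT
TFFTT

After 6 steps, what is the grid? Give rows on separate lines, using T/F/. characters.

Step 1: 3 trees catch fire, 2 burn out
  .TTT.
  T.TTT
  TTTTT
  TF.TT
  F..FT
Step 2: 4 trees catch fire, 3 burn out
  .TTT.
  T.TTT
  TFTTT
  F..FT
  ....F
Step 3: 4 trees catch fire, 4 burn out
  .TTT.
  T.TTT
  F.FFT
  ....F
  .....
Step 4: 4 trees catch fire, 4 burn out
  .TTT.
  F.FFT
  ....F
  .....
  .....
Step 5: 3 trees catch fire, 4 burn out
  .TFF.
  ....F
  .....
  .....
  .....
Step 6: 1 trees catch fire, 3 burn out
  .F...
  .....
  .....
  .....
  .....

.F...
.....
.....
.....
.....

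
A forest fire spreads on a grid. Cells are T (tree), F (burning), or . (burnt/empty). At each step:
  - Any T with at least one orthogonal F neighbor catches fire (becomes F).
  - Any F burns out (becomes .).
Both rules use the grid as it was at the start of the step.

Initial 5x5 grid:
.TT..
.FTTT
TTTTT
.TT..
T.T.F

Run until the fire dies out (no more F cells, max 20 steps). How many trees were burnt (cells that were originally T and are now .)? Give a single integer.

Answer: 13

Derivation:
Step 1: +3 fires, +2 burnt (F count now 3)
Step 2: +5 fires, +3 burnt (F count now 5)
Step 3: +3 fires, +5 burnt (F count now 3)
Step 4: +2 fires, +3 burnt (F count now 2)
Step 5: +0 fires, +2 burnt (F count now 0)
Fire out after step 5
Initially T: 14, now '.': 24
Total burnt (originally-T cells now '.'): 13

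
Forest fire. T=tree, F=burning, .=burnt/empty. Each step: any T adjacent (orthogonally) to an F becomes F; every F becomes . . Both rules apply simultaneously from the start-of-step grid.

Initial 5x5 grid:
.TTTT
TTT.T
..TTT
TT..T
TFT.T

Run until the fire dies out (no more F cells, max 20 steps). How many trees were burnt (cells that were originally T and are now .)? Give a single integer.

Answer: 4

Derivation:
Step 1: +3 fires, +1 burnt (F count now 3)
Step 2: +1 fires, +3 burnt (F count now 1)
Step 3: +0 fires, +1 burnt (F count now 0)
Fire out after step 3
Initially T: 17, now '.': 12
Total burnt (originally-T cells now '.'): 4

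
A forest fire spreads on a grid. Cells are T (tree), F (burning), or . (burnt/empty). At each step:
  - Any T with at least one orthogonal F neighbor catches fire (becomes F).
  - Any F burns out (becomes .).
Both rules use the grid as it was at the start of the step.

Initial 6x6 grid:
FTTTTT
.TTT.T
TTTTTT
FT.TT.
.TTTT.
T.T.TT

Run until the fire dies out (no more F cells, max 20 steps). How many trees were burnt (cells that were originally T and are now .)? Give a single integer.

Step 1: +3 fires, +2 burnt (F count now 3)
Step 2: +4 fires, +3 burnt (F count now 4)
Step 3: +4 fires, +4 burnt (F count now 4)
Step 4: +5 fires, +4 burnt (F count now 5)
Step 5: +4 fires, +5 burnt (F count now 4)
Step 6: +4 fires, +4 burnt (F count now 4)
Step 7: +1 fires, +4 burnt (F count now 1)
Step 8: +0 fires, +1 burnt (F count now 0)
Fire out after step 8
Initially T: 26, now '.': 35
Total burnt (originally-T cells now '.'): 25

Answer: 25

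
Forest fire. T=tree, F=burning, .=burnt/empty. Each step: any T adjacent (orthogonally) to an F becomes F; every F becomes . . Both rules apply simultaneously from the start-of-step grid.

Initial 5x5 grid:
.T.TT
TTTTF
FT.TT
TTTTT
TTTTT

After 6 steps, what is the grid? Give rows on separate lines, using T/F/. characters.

Step 1: 6 trees catch fire, 2 burn out
  .T.TF
  FTTF.
  .F.TF
  FTTTT
  TTTTT
Step 2: 7 trees catch fire, 6 burn out
  .T.F.
  .FF..
  ...F.
  .FTTF
  FTTTT
Step 3: 5 trees catch fire, 7 burn out
  .F...
  .....
  .....
  ..FF.
  .FTTF
Step 4: 2 trees catch fire, 5 burn out
  .....
  .....
  .....
  .....
  ..FF.
Step 5: 0 trees catch fire, 2 burn out
  .....
  .....
  .....
  .....
  .....
Step 6: 0 trees catch fire, 0 burn out
  .....
  .....
  .....
  .....
  .....

.....
.....
.....
.....
.....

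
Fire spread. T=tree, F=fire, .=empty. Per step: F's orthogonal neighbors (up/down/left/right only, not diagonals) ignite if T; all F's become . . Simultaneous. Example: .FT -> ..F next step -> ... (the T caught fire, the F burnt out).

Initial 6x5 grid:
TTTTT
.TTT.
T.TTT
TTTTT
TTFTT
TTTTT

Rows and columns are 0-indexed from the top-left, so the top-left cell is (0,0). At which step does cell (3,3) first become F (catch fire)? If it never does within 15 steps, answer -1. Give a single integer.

Step 1: cell (3,3)='T' (+4 fires, +1 burnt)
Step 2: cell (3,3)='F' (+7 fires, +4 burnt)
  -> target ignites at step 2
Step 3: cell (3,3)='.' (+6 fires, +7 burnt)
Step 4: cell (3,3)='.' (+5 fires, +6 burnt)
Step 5: cell (3,3)='.' (+2 fires, +5 burnt)
Step 6: cell (3,3)='.' (+2 fires, +2 burnt)
Step 7: cell (3,3)='.' (+0 fires, +2 burnt)
  fire out at step 7

2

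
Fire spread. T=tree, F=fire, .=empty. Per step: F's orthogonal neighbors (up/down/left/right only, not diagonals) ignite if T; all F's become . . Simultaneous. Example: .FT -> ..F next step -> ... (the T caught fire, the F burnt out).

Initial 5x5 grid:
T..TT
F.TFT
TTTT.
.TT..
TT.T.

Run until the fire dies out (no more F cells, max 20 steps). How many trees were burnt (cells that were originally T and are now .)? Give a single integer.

Step 1: +6 fires, +2 burnt (F count now 6)
Step 2: +3 fires, +6 burnt (F count now 3)
Step 3: +2 fires, +3 burnt (F count now 2)
Step 4: +1 fires, +2 burnt (F count now 1)
Step 5: +1 fires, +1 burnt (F count now 1)
Step 6: +0 fires, +1 burnt (F count now 0)
Fire out after step 6
Initially T: 14, now '.': 24
Total burnt (originally-T cells now '.'): 13

Answer: 13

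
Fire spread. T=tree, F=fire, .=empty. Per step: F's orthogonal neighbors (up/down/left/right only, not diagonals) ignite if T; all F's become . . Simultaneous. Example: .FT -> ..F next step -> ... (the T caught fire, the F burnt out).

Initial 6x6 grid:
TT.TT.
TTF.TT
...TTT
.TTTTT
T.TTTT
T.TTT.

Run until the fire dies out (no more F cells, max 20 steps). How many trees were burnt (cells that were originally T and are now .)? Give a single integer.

Step 1: +1 fires, +1 burnt (F count now 1)
Step 2: +2 fires, +1 burnt (F count now 2)
Step 3: +1 fires, +2 burnt (F count now 1)
Step 4: +0 fires, +1 burnt (F count now 0)
Fire out after step 4
Initially T: 25, now '.': 15
Total burnt (originally-T cells now '.'): 4

Answer: 4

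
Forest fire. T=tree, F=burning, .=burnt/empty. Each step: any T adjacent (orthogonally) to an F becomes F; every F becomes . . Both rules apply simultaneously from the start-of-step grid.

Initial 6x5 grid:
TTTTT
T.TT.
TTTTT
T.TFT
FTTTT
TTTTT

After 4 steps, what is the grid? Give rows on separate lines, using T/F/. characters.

Step 1: 7 trees catch fire, 2 burn out
  TTTTT
  T.TT.
  TTTFT
  F.F.F
  .FTFT
  FTTTT
Step 2: 8 trees catch fire, 7 burn out
  TTTTT
  T.TF.
  FTF.F
  .....
  ..F.F
  .FTFT
Step 3: 6 trees catch fire, 8 burn out
  TTTFT
  F.F..
  .F...
  .....
  .....
  ..F.F
Step 4: 3 trees catch fire, 6 burn out
  FTF.F
  .....
  .....
  .....
  .....
  .....

FTF.F
.....
.....
.....
.....
.....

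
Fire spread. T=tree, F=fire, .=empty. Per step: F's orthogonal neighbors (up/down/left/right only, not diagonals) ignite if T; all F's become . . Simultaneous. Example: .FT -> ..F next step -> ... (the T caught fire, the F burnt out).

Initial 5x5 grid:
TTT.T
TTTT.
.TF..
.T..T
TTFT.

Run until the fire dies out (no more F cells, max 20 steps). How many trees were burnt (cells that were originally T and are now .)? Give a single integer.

Answer: 12

Derivation:
Step 1: +4 fires, +2 burnt (F count now 4)
Step 2: +5 fires, +4 burnt (F count now 5)
Step 3: +2 fires, +5 burnt (F count now 2)
Step 4: +1 fires, +2 burnt (F count now 1)
Step 5: +0 fires, +1 burnt (F count now 0)
Fire out after step 5
Initially T: 14, now '.': 23
Total burnt (originally-T cells now '.'): 12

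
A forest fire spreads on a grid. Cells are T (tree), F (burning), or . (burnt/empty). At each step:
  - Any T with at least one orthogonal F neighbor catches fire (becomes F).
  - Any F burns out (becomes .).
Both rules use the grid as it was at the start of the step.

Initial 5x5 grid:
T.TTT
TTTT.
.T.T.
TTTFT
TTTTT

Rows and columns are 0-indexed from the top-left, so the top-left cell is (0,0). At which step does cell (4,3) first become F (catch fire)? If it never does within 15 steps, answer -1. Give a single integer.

Step 1: cell (4,3)='F' (+4 fires, +1 burnt)
  -> target ignites at step 1
Step 2: cell (4,3)='.' (+4 fires, +4 burnt)
Step 3: cell (4,3)='.' (+5 fires, +4 burnt)
Step 4: cell (4,3)='.' (+4 fires, +5 burnt)
Step 5: cell (4,3)='.' (+1 fires, +4 burnt)
Step 6: cell (4,3)='.' (+1 fires, +1 burnt)
Step 7: cell (4,3)='.' (+0 fires, +1 burnt)
  fire out at step 7

1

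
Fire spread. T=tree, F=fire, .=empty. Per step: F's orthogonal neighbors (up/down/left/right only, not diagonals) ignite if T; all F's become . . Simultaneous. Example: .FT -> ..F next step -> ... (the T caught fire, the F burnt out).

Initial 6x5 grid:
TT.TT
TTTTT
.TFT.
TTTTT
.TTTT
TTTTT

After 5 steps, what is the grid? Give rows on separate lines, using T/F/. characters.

Step 1: 4 trees catch fire, 1 burn out
  TT.TT
  TTFTT
  .F.F.
  TTFTT
  .TTTT
  TTTTT
Step 2: 5 trees catch fire, 4 burn out
  TT.TT
  TF.FT
  .....
  TF.FT
  .TFTT
  TTTTT
Step 3: 9 trees catch fire, 5 burn out
  TF.FT
  F...F
  .....
  F...F
  .F.FT
  TTFTT
Step 4: 5 trees catch fire, 9 burn out
  F...F
  .....
  .....
  .....
  ....F
  TF.FT
Step 5: 2 trees catch fire, 5 burn out
  .....
  .....
  .....
  .....
  .....
  F...F

.....
.....
.....
.....
.....
F...F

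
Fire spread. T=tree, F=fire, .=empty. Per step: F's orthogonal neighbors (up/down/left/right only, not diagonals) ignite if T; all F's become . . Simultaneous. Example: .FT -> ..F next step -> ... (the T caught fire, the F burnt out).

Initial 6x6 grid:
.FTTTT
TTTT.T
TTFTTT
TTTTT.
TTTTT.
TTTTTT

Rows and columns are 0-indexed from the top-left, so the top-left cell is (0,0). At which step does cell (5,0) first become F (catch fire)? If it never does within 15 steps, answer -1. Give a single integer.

Step 1: cell (5,0)='T' (+6 fires, +2 burnt)
Step 2: cell (5,0)='T' (+8 fires, +6 burnt)
Step 3: cell (5,0)='T' (+7 fires, +8 burnt)
Step 4: cell (5,0)='T' (+6 fires, +7 burnt)
Step 5: cell (5,0)='F' (+2 fires, +6 burnt)
  -> target ignites at step 5
Step 6: cell (5,0)='.' (+1 fires, +2 burnt)
Step 7: cell (5,0)='.' (+0 fires, +1 burnt)
  fire out at step 7

5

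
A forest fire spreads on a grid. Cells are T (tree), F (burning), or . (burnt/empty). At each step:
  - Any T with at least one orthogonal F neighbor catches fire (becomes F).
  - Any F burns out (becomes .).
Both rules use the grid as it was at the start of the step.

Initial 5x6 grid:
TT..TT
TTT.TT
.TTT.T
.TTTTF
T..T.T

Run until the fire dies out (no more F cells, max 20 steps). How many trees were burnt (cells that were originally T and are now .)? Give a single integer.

Step 1: +3 fires, +1 burnt (F count now 3)
Step 2: +2 fires, +3 burnt (F count now 2)
Step 3: +5 fires, +2 burnt (F count now 5)
Step 4: +3 fires, +5 burnt (F count now 3)
Step 5: +2 fires, +3 burnt (F count now 2)
Step 6: +1 fires, +2 burnt (F count now 1)
Step 7: +2 fires, +1 burnt (F count now 2)
Step 8: +1 fires, +2 burnt (F count now 1)
Step 9: +0 fires, +1 burnt (F count now 0)
Fire out after step 9
Initially T: 20, now '.': 29
Total burnt (originally-T cells now '.'): 19

Answer: 19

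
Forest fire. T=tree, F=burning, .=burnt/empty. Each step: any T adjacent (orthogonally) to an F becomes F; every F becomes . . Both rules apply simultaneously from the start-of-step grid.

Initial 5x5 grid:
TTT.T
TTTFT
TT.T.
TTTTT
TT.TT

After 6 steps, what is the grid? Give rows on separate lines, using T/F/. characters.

Step 1: 3 trees catch fire, 1 burn out
  TTT.T
  TTF.F
  TT.F.
  TTTTT
  TT.TT
Step 2: 4 trees catch fire, 3 burn out
  TTF.F
  TF...
  TT...
  TTTFT
  TT.TT
Step 3: 6 trees catch fire, 4 burn out
  TF...
  F....
  TF...
  TTF.F
  TT.FT
Step 4: 4 trees catch fire, 6 burn out
  F....
  .....
  F....
  TF...
  TT..F
Step 5: 2 trees catch fire, 4 burn out
  .....
  .....
  .....
  F....
  TF...
Step 6: 1 trees catch fire, 2 burn out
  .....
  .....
  .....
  .....
  F....

.....
.....
.....
.....
F....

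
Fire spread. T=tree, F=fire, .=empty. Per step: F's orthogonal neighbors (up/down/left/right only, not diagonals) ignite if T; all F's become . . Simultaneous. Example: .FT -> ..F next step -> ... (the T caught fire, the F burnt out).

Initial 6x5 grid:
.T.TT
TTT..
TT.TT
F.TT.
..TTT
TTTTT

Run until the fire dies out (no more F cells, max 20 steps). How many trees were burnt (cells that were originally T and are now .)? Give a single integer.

Answer: 6

Derivation:
Step 1: +1 fires, +1 burnt (F count now 1)
Step 2: +2 fires, +1 burnt (F count now 2)
Step 3: +1 fires, +2 burnt (F count now 1)
Step 4: +2 fires, +1 burnt (F count now 2)
Step 5: +0 fires, +2 burnt (F count now 0)
Fire out after step 5
Initially T: 20, now '.': 16
Total burnt (originally-T cells now '.'): 6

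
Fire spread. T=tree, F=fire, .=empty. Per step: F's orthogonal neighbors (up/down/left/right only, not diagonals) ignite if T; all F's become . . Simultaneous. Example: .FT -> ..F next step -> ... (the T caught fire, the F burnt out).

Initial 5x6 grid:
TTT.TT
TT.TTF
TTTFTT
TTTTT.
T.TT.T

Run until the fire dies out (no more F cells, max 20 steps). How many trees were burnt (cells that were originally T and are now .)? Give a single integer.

Answer: 22

Derivation:
Step 1: +7 fires, +2 burnt (F count now 7)
Step 2: +5 fires, +7 burnt (F count now 5)
Step 3: +4 fires, +5 burnt (F count now 4)
Step 4: +3 fires, +4 burnt (F count now 3)
Step 5: +3 fires, +3 burnt (F count now 3)
Step 6: +0 fires, +3 burnt (F count now 0)
Fire out after step 6
Initially T: 23, now '.': 29
Total burnt (originally-T cells now '.'): 22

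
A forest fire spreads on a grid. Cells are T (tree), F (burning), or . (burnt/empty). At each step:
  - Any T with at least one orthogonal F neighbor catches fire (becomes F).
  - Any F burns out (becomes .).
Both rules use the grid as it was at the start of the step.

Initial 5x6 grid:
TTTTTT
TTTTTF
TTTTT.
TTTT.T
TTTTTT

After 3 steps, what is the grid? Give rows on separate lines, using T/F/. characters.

Step 1: 2 trees catch fire, 1 burn out
  TTTTTF
  TTTTF.
  TTTTT.
  TTTT.T
  TTTTTT
Step 2: 3 trees catch fire, 2 burn out
  TTTTF.
  TTTF..
  TTTTF.
  TTTT.T
  TTTTTT
Step 3: 3 trees catch fire, 3 burn out
  TTTF..
  TTF...
  TTTF..
  TTTT.T
  TTTTTT

TTTF..
TTF...
TTTF..
TTTT.T
TTTTTT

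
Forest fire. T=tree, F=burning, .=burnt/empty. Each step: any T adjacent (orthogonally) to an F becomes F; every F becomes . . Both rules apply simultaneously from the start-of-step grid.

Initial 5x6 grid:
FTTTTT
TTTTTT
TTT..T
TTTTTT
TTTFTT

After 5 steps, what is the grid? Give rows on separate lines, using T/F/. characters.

Step 1: 5 trees catch fire, 2 burn out
  .FTTTT
  FTTTTT
  TTT..T
  TTTFTT
  TTF.FT
Step 2: 7 trees catch fire, 5 burn out
  ..FTTT
  .FTTTT
  FTT..T
  TTF.FT
  TF...F
Step 3: 8 trees catch fire, 7 burn out
  ...FTT
  ..FTTT
  .FF..T
  FF...F
  F.....
Step 4: 3 trees catch fire, 8 burn out
  ....FT
  ...FTT
  .....F
  ......
  ......
Step 5: 3 trees catch fire, 3 burn out
  .....F
  ....FF
  ......
  ......
  ......

.....F
....FF
......
......
......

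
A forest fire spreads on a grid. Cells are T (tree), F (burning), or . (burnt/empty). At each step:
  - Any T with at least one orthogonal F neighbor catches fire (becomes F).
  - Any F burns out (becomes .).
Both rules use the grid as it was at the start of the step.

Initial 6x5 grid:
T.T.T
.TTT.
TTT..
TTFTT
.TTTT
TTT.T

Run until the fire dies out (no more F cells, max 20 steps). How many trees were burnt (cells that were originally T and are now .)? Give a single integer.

Step 1: +4 fires, +1 burnt (F count now 4)
Step 2: +7 fires, +4 burnt (F count now 7)
Step 3: +6 fires, +7 burnt (F count now 6)
Step 4: +2 fires, +6 burnt (F count now 2)
Step 5: +0 fires, +2 burnt (F count now 0)
Fire out after step 5
Initially T: 21, now '.': 28
Total burnt (originally-T cells now '.'): 19

Answer: 19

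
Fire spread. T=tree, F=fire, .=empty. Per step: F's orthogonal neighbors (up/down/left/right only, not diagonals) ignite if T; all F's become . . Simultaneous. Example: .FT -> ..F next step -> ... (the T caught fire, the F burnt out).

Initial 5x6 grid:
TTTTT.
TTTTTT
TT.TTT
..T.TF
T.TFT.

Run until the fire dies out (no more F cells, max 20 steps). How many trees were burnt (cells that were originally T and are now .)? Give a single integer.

Step 1: +4 fires, +2 burnt (F count now 4)
Step 2: +3 fires, +4 burnt (F count now 3)
Step 3: +2 fires, +3 burnt (F count now 2)
Step 4: +2 fires, +2 burnt (F count now 2)
Step 5: +2 fires, +2 burnt (F count now 2)
Step 6: +2 fires, +2 burnt (F count now 2)
Step 7: +3 fires, +2 burnt (F count now 3)
Step 8: +2 fires, +3 burnt (F count now 2)
Step 9: +0 fires, +2 burnt (F count now 0)
Fire out after step 9
Initially T: 21, now '.': 29
Total burnt (originally-T cells now '.'): 20

Answer: 20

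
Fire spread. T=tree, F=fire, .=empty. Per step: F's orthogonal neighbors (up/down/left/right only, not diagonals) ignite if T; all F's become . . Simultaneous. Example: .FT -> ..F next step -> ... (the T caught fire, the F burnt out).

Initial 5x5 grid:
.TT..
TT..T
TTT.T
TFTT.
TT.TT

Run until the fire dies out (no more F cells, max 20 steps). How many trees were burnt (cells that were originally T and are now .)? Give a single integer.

Answer: 14

Derivation:
Step 1: +4 fires, +1 burnt (F count now 4)
Step 2: +5 fires, +4 burnt (F count now 5)
Step 3: +3 fires, +5 burnt (F count now 3)
Step 4: +2 fires, +3 burnt (F count now 2)
Step 5: +0 fires, +2 burnt (F count now 0)
Fire out after step 5
Initially T: 16, now '.': 23
Total burnt (originally-T cells now '.'): 14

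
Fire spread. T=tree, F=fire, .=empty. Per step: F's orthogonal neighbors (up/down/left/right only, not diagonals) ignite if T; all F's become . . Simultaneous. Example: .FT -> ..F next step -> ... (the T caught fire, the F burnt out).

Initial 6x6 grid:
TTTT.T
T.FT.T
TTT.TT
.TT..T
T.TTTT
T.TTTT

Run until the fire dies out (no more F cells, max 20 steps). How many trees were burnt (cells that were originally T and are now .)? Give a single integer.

Answer: 24

Derivation:
Step 1: +3 fires, +1 burnt (F count now 3)
Step 2: +4 fires, +3 burnt (F count now 4)
Step 3: +4 fires, +4 burnt (F count now 4)
Step 4: +3 fires, +4 burnt (F count now 3)
Step 5: +2 fires, +3 burnt (F count now 2)
Step 6: +2 fires, +2 burnt (F count now 2)
Step 7: +2 fires, +2 burnt (F count now 2)
Step 8: +1 fires, +2 burnt (F count now 1)
Step 9: +2 fires, +1 burnt (F count now 2)
Step 10: +1 fires, +2 burnt (F count now 1)
Step 11: +0 fires, +1 burnt (F count now 0)
Fire out after step 11
Initially T: 26, now '.': 34
Total burnt (originally-T cells now '.'): 24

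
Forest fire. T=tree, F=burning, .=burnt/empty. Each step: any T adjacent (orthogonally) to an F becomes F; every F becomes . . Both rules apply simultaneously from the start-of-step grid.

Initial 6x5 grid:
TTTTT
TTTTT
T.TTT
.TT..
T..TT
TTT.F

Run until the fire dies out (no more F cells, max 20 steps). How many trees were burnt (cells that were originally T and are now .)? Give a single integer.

Answer: 2

Derivation:
Step 1: +1 fires, +1 burnt (F count now 1)
Step 2: +1 fires, +1 burnt (F count now 1)
Step 3: +0 fires, +1 burnt (F count now 0)
Fire out after step 3
Initially T: 22, now '.': 10
Total burnt (originally-T cells now '.'): 2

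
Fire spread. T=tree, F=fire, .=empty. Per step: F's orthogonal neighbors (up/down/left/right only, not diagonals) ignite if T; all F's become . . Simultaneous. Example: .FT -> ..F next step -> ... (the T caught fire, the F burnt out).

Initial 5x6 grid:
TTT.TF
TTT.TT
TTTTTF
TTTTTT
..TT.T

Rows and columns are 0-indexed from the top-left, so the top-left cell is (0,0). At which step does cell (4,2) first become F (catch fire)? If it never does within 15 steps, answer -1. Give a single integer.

Step 1: cell (4,2)='T' (+4 fires, +2 burnt)
Step 2: cell (4,2)='T' (+4 fires, +4 burnt)
Step 3: cell (4,2)='T' (+2 fires, +4 burnt)
Step 4: cell (4,2)='T' (+4 fires, +2 burnt)
Step 5: cell (4,2)='F' (+5 fires, +4 burnt)
  -> target ignites at step 5
Step 6: cell (4,2)='.' (+3 fires, +5 burnt)
Step 7: cell (4,2)='.' (+1 fires, +3 burnt)
Step 8: cell (4,2)='.' (+0 fires, +1 burnt)
  fire out at step 8

5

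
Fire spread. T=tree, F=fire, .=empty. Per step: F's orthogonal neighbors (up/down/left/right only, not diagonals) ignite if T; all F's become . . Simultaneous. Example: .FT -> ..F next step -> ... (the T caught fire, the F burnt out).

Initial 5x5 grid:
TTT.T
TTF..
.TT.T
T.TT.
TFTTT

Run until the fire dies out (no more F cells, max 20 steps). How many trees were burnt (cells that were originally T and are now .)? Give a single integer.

Answer: 14

Derivation:
Step 1: +5 fires, +2 burnt (F count now 5)
Step 2: +6 fires, +5 burnt (F count now 6)
Step 3: +3 fires, +6 burnt (F count now 3)
Step 4: +0 fires, +3 burnt (F count now 0)
Fire out after step 4
Initially T: 16, now '.': 23
Total burnt (originally-T cells now '.'): 14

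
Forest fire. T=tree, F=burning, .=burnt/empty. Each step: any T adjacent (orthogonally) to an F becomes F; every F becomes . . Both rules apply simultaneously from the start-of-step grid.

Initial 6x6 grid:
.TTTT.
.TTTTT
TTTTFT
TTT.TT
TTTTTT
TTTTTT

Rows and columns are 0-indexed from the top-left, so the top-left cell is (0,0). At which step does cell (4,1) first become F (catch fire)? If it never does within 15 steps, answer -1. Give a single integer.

Step 1: cell (4,1)='T' (+4 fires, +1 burnt)
Step 2: cell (4,1)='T' (+6 fires, +4 burnt)
Step 3: cell (4,1)='T' (+7 fires, +6 burnt)
Step 4: cell (4,1)='T' (+7 fires, +7 burnt)
Step 5: cell (4,1)='F' (+4 fires, +7 burnt)
  -> target ignites at step 5
Step 6: cell (4,1)='.' (+2 fires, +4 burnt)
Step 7: cell (4,1)='.' (+1 fires, +2 burnt)
Step 8: cell (4,1)='.' (+0 fires, +1 burnt)
  fire out at step 8

5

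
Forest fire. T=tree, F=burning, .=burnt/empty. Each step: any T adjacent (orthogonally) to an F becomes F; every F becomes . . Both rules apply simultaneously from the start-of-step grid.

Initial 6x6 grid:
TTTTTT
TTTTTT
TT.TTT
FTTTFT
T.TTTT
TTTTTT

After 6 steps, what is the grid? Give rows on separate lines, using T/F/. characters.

Step 1: 7 trees catch fire, 2 burn out
  TTTTTT
  TTTTTT
  FT.TFT
  .FTF.F
  F.TTFT
  TTTTTT
Step 2: 10 trees catch fire, 7 burn out
  TTTTTT
  FTTTFT
  .F.F.F
  ..F...
  ..TF.F
  FTTTFT
Step 3: 9 trees catch fire, 10 burn out
  FTTTFT
  .FTF.F
  ......
  ......
  ..F...
  .FTF.F
Step 4: 5 trees catch fire, 9 burn out
  .FTF.F
  ..F...
  ......
  ......
  ......
  ..F...
Step 5: 1 trees catch fire, 5 burn out
  ..F...
  ......
  ......
  ......
  ......
  ......
Step 6: 0 trees catch fire, 1 burn out
  ......
  ......
  ......
  ......
  ......
  ......

......
......
......
......
......
......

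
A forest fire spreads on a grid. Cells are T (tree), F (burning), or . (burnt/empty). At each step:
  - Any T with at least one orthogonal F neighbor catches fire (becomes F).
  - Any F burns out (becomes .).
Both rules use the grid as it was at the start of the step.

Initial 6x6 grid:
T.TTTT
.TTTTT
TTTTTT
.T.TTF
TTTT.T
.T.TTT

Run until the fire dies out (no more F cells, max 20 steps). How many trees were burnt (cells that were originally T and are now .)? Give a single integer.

Step 1: +3 fires, +1 burnt (F count now 3)
Step 2: +4 fires, +3 burnt (F count now 4)
Step 3: +5 fires, +4 burnt (F count now 5)
Step 4: +5 fires, +5 burnt (F count now 5)
Step 5: +4 fires, +5 burnt (F count now 4)
Step 6: +6 fires, +4 burnt (F count now 6)
Step 7: +0 fires, +6 burnt (F count now 0)
Fire out after step 7
Initially T: 28, now '.': 35
Total burnt (originally-T cells now '.'): 27

Answer: 27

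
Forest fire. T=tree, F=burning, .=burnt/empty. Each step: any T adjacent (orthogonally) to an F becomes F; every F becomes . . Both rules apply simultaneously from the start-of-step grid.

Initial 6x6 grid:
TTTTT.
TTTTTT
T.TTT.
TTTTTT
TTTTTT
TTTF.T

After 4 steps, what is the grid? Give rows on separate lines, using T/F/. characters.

Step 1: 2 trees catch fire, 1 burn out
  TTTTT.
  TTTTTT
  T.TTT.
  TTTTTT
  TTTFTT
  TTF..T
Step 2: 4 trees catch fire, 2 burn out
  TTTTT.
  TTTTTT
  T.TTT.
  TTTFTT
  TTF.FT
  TF...T
Step 3: 6 trees catch fire, 4 burn out
  TTTTT.
  TTTTTT
  T.TFT.
  TTF.FT
  TF...F
  F....T
Step 4: 7 trees catch fire, 6 burn out
  TTTTT.
  TTTFTT
  T.F.F.
  TF...F
  F.....
  .....F

TTTTT.
TTTFTT
T.F.F.
TF...F
F.....
.....F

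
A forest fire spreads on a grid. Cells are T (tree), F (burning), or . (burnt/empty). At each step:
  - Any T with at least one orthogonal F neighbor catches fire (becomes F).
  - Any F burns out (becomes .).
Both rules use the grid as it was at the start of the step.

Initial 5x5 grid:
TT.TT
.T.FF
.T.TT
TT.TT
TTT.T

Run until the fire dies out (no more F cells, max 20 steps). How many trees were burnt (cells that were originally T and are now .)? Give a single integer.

Step 1: +4 fires, +2 burnt (F count now 4)
Step 2: +2 fires, +4 burnt (F count now 2)
Step 3: +1 fires, +2 burnt (F count now 1)
Step 4: +0 fires, +1 burnt (F count now 0)
Fire out after step 4
Initially T: 16, now '.': 16
Total burnt (originally-T cells now '.'): 7

Answer: 7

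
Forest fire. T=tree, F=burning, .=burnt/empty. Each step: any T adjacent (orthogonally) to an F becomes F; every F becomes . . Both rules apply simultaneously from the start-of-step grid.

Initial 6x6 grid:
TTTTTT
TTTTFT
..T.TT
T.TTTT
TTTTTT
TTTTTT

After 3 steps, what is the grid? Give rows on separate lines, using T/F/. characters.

Step 1: 4 trees catch fire, 1 burn out
  TTTTFT
  TTTF.F
  ..T.FT
  T.TTTT
  TTTTTT
  TTTTTT
Step 2: 5 trees catch fire, 4 burn out
  TTTF.F
  TTF...
  ..T..F
  T.TTFT
  TTTTTT
  TTTTTT
Step 3: 6 trees catch fire, 5 burn out
  TTF...
  TF....
  ..F...
  T.TF.F
  TTTTFT
  TTTTTT

TTF...
TF....
..F...
T.TF.F
TTTTFT
TTTTTT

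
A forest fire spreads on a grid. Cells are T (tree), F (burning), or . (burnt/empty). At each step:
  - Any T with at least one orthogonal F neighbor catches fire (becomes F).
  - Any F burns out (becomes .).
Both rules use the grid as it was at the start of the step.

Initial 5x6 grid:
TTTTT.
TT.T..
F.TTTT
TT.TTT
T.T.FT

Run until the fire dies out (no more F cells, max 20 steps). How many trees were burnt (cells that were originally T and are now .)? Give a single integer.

Step 1: +4 fires, +2 burnt (F count now 4)
Step 2: +7 fires, +4 burnt (F count now 7)
Step 3: +3 fires, +7 burnt (F count now 3)
Step 4: +3 fires, +3 burnt (F count now 3)
Step 5: +1 fires, +3 burnt (F count now 1)
Step 6: +1 fires, +1 burnt (F count now 1)
Step 7: +0 fires, +1 burnt (F count now 0)
Fire out after step 7
Initially T: 20, now '.': 29
Total burnt (originally-T cells now '.'): 19

Answer: 19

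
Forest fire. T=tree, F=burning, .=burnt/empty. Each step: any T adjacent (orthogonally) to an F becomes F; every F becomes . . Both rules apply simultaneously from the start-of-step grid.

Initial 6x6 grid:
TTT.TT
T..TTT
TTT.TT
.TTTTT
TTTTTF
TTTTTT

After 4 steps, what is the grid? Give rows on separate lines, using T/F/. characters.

Step 1: 3 trees catch fire, 1 burn out
  TTT.TT
  T..TTT
  TTT.TT
  .TTTTF
  TTTTF.
  TTTTTF
Step 2: 4 trees catch fire, 3 burn out
  TTT.TT
  T..TTT
  TTT.TF
  .TTTF.
  TTTF..
  TTTTF.
Step 3: 5 trees catch fire, 4 burn out
  TTT.TT
  T..TTF
  TTT.F.
  .TTF..
  TTF...
  TTTF..
Step 4: 5 trees catch fire, 5 burn out
  TTT.TF
  T..TF.
  TTT...
  .TF...
  TF....
  TTF...

TTT.TF
T..TF.
TTT...
.TF...
TF....
TTF...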